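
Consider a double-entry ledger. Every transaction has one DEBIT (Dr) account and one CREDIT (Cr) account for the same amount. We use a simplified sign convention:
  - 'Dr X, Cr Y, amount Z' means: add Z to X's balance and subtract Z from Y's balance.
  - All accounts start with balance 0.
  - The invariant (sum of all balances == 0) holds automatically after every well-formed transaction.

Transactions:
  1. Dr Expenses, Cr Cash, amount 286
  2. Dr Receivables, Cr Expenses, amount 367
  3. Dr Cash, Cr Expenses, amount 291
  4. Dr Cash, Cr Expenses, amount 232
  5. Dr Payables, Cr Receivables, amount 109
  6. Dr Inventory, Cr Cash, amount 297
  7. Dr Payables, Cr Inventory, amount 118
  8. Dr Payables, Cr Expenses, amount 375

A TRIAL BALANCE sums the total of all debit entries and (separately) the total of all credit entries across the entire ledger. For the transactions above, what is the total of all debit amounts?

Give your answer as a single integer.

Txn 1: debit+=286
Txn 2: debit+=367
Txn 3: debit+=291
Txn 4: debit+=232
Txn 5: debit+=109
Txn 6: debit+=297
Txn 7: debit+=118
Txn 8: debit+=375
Total debits = 2075

Answer: 2075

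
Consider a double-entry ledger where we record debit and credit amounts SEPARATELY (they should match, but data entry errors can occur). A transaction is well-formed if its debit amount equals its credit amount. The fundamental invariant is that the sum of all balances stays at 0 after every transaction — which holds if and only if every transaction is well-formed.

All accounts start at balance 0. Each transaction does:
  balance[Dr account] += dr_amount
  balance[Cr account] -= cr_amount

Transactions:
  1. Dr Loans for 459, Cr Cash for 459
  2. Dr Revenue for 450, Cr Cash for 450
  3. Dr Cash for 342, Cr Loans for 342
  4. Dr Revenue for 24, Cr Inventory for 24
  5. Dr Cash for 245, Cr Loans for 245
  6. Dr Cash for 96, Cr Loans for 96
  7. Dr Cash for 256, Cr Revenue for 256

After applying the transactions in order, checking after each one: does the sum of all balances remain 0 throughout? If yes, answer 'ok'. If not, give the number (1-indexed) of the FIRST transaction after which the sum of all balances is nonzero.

Answer: ok

Derivation:
After txn 1: dr=459 cr=459 sum_balances=0
After txn 2: dr=450 cr=450 sum_balances=0
After txn 3: dr=342 cr=342 sum_balances=0
After txn 4: dr=24 cr=24 sum_balances=0
After txn 5: dr=245 cr=245 sum_balances=0
After txn 6: dr=96 cr=96 sum_balances=0
After txn 7: dr=256 cr=256 sum_balances=0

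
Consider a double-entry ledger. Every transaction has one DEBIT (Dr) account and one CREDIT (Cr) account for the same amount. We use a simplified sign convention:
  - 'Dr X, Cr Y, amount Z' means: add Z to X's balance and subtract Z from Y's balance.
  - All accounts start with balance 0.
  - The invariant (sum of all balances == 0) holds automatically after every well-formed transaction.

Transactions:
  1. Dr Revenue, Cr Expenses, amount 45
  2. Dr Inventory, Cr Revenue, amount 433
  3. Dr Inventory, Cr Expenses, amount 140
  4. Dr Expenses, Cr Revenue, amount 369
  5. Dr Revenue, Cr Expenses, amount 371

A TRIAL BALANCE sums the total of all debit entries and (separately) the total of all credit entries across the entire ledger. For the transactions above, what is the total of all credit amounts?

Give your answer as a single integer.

Answer: 1358

Derivation:
Txn 1: credit+=45
Txn 2: credit+=433
Txn 3: credit+=140
Txn 4: credit+=369
Txn 5: credit+=371
Total credits = 1358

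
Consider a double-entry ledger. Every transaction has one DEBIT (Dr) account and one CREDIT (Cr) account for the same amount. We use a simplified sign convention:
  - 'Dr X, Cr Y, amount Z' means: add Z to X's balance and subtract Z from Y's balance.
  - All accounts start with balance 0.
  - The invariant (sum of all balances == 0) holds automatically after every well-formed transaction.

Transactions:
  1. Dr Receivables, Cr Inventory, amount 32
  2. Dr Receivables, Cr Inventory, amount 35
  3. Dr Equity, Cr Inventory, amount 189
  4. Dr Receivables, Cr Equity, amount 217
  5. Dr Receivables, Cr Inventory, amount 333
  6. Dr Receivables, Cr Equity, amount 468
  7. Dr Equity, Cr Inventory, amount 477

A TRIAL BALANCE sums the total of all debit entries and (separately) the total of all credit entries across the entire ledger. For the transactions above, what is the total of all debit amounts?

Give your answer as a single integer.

Txn 1: debit+=32
Txn 2: debit+=35
Txn 3: debit+=189
Txn 4: debit+=217
Txn 5: debit+=333
Txn 6: debit+=468
Txn 7: debit+=477
Total debits = 1751

Answer: 1751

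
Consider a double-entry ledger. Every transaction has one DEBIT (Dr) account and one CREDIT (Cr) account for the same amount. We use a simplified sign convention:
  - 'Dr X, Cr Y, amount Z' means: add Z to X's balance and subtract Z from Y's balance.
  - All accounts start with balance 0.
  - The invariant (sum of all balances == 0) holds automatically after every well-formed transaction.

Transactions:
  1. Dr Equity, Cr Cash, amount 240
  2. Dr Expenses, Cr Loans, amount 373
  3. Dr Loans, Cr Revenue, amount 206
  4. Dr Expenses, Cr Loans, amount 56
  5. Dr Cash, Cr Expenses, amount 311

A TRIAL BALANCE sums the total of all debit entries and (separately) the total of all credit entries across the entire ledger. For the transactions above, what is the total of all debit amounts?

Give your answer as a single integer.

Answer: 1186

Derivation:
Txn 1: debit+=240
Txn 2: debit+=373
Txn 3: debit+=206
Txn 4: debit+=56
Txn 5: debit+=311
Total debits = 1186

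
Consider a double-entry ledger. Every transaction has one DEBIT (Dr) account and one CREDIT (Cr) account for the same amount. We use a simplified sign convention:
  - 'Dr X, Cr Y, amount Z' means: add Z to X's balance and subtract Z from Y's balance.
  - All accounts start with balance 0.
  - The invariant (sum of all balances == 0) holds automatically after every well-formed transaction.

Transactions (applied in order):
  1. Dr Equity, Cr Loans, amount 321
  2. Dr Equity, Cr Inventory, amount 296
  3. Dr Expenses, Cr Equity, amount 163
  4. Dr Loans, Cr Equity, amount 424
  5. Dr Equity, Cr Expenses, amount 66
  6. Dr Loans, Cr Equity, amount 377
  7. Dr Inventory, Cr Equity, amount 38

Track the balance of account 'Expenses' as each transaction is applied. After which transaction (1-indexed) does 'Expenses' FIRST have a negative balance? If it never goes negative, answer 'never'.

Answer: never

Derivation:
After txn 1: Expenses=0
After txn 2: Expenses=0
After txn 3: Expenses=163
After txn 4: Expenses=163
After txn 5: Expenses=97
After txn 6: Expenses=97
After txn 7: Expenses=97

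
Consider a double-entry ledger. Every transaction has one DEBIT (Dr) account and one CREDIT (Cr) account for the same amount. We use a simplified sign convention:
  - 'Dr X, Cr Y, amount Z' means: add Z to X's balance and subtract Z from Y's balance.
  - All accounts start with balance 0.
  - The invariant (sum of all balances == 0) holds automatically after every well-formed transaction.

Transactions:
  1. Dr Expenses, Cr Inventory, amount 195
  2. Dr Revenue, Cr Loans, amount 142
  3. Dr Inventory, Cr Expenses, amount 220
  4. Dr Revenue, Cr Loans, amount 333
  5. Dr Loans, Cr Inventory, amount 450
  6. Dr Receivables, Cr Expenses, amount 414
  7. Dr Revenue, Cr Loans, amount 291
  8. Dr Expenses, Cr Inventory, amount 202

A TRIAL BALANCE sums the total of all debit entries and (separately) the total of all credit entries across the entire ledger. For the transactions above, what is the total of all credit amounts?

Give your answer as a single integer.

Answer: 2247

Derivation:
Txn 1: credit+=195
Txn 2: credit+=142
Txn 3: credit+=220
Txn 4: credit+=333
Txn 5: credit+=450
Txn 6: credit+=414
Txn 7: credit+=291
Txn 8: credit+=202
Total credits = 2247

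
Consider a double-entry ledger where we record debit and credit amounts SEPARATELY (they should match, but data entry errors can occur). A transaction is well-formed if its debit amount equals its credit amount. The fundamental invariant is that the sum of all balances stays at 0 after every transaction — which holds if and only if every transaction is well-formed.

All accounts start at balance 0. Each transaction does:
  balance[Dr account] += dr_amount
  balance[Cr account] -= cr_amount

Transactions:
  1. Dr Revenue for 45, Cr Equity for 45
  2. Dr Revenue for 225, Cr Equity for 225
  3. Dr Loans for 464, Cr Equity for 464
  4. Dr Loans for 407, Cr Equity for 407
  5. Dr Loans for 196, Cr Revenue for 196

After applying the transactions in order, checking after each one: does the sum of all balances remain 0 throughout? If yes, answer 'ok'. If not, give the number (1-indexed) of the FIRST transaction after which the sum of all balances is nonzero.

After txn 1: dr=45 cr=45 sum_balances=0
After txn 2: dr=225 cr=225 sum_balances=0
After txn 3: dr=464 cr=464 sum_balances=0
After txn 4: dr=407 cr=407 sum_balances=0
After txn 5: dr=196 cr=196 sum_balances=0

Answer: ok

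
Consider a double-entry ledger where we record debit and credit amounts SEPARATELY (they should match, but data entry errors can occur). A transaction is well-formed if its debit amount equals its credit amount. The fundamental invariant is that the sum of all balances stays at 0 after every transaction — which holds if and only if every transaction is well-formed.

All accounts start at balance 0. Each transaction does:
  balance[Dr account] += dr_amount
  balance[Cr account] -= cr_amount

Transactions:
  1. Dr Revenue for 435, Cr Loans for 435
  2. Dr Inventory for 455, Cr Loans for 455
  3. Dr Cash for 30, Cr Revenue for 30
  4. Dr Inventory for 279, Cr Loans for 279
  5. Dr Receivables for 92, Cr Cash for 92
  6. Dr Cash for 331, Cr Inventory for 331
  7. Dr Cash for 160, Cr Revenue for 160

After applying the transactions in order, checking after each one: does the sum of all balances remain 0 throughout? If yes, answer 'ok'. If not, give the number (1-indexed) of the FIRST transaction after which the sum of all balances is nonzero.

After txn 1: dr=435 cr=435 sum_balances=0
After txn 2: dr=455 cr=455 sum_balances=0
After txn 3: dr=30 cr=30 sum_balances=0
After txn 4: dr=279 cr=279 sum_balances=0
After txn 5: dr=92 cr=92 sum_balances=0
After txn 6: dr=331 cr=331 sum_balances=0
After txn 7: dr=160 cr=160 sum_balances=0

Answer: ok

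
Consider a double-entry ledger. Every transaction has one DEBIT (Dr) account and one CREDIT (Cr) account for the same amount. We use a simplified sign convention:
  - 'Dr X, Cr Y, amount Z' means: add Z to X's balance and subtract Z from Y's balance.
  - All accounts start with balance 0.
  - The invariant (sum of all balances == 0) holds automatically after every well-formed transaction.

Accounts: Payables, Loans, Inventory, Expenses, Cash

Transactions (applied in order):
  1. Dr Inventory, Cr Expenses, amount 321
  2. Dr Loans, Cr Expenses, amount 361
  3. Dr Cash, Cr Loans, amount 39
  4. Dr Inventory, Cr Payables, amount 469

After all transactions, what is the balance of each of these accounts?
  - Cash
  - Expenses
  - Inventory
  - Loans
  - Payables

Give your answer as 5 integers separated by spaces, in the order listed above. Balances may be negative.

Answer: 39 -682 790 322 -469

Derivation:
After txn 1 (Dr Inventory, Cr Expenses, amount 321): Expenses=-321 Inventory=321
After txn 2 (Dr Loans, Cr Expenses, amount 361): Expenses=-682 Inventory=321 Loans=361
After txn 3 (Dr Cash, Cr Loans, amount 39): Cash=39 Expenses=-682 Inventory=321 Loans=322
After txn 4 (Dr Inventory, Cr Payables, amount 469): Cash=39 Expenses=-682 Inventory=790 Loans=322 Payables=-469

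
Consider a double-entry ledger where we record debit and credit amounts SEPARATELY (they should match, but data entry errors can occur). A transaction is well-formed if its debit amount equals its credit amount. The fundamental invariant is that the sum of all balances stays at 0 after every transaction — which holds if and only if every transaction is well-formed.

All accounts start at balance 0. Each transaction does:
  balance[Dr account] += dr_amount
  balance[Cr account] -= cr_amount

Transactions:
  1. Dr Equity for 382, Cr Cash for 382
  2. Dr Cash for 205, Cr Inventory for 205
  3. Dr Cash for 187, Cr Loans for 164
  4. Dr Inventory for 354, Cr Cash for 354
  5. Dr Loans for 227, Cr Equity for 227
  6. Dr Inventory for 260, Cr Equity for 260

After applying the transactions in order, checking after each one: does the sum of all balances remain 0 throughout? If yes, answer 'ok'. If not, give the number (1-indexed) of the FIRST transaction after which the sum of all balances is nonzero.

After txn 1: dr=382 cr=382 sum_balances=0
After txn 2: dr=205 cr=205 sum_balances=0
After txn 3: dr=187 cr=164 sum_balances=23
After txn 4: dr=354 cr=354 sum_balances=23
After txn 5: dr=227 cr=227 sum_balances=23
After txn 6: dr=260 cr=260 sum_balances=23

Answer: 3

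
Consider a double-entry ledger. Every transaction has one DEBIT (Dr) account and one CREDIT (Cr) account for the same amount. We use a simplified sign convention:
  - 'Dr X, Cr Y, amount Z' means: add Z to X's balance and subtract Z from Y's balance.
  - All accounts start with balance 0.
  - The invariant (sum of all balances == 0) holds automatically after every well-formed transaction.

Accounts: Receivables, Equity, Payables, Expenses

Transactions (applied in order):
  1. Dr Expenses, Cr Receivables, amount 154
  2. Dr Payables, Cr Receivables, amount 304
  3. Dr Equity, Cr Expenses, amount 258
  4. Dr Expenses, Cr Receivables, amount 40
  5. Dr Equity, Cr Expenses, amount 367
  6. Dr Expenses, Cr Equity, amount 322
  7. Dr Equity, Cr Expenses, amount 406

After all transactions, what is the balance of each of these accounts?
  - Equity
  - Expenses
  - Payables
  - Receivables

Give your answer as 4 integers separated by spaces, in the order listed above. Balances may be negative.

Answer: 709 -515 304 -498

Derivation:
After txn 1 (Dr Expenses, Cr Receivables, amount 154): Expenses=154 Receivables=-154
After txn 2 (Dr Payables, Cr Receivables, amount 304): Expenses=154 Payables=304 Receivables=-458
After txn 3 (Dr Equity, Cr Expenses, amount 258): Equity=258 Expenses=-104 Payables=304 Receivables=-458
After txn 4 (Dr Expenses, Cr Receivables, amount 40): Equity=258 Expenses=-64 Payables=304 Receivables=-498
After txn 5 (Dr Equity, Cr Expenses, amount 367): Equity=625 Expenses=-431 Payables=304 Receivables=-498
After txn 6 (Dr Expenses, Cr Equity, amount 322): Equity=303 Expenses=-109 Payables=304 Receivables=-498
After txn 7 (Dr Equity, Cr Expenses, amount 406): Equity=709 Expenses=-515 Payables=304 Receivables=-498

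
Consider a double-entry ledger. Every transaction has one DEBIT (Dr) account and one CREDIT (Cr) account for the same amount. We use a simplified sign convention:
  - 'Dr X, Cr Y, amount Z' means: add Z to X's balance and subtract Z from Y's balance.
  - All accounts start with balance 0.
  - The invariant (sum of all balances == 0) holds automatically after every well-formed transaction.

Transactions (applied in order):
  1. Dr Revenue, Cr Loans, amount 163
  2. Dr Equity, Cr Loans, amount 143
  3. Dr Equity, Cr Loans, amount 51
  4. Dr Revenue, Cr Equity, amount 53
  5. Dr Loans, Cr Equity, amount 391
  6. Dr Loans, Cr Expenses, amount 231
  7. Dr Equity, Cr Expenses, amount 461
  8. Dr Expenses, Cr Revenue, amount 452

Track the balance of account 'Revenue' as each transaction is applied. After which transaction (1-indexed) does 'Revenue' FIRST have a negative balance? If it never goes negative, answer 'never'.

Answer: 8

Derivation:
After txn 1: Revenue=163
After txn 2: Revenue=163
After txn 3: Revenue=163
After txn 4: Revenue=216
After txn 5: Revenue=216
After txn 6: Revenue=216
After txn 7: Revenue=216
After txn 8: Revenue=-236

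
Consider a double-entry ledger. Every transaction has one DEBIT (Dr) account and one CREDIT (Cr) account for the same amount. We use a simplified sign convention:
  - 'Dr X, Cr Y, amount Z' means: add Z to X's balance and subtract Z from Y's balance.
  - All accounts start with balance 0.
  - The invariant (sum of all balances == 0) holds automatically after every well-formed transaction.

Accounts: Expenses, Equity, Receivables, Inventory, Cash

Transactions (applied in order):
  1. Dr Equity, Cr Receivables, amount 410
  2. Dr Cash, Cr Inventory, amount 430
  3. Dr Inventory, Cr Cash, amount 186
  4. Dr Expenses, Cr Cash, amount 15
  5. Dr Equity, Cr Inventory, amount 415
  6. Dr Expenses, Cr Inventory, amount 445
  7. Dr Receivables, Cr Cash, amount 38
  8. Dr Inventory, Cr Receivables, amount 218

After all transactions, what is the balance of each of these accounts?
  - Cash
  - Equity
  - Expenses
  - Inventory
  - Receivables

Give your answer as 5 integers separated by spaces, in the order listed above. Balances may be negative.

After txn 1 (Dr Equity, Cr Receivables, amount 410): Equity=410 Receivables=-410
After txn 2 (Dr Cash, Cr Inventory, amount 430): Cash=430 Equity=410 Inventory=-430 Receivables=-410
After txn 3 (Dr Inventory, Cr Cash, amount 186): Cash=244 Equity=410 Inventory=-244 Receivables=-410
After txn 4 (Dr Expenses, Cr Cash, amount 15): Cash=229 Equity=410 Expenses=15 Inventory=-244 Receivables=-410
After txn 5 (Dr Equity, Cr Inventory, amount 415): Cash=229 Equity=825 Expenses=15 Inventory=-659 Receivables=-410
After txn 6 (Dr Expenses, Cr Inventory, amount 445): Cash=229 Equity=825 Expenses=460 Inventory=-1104 Receivables=-410
After txn 7 (Dr Receivables, Cr Cash, amount 38): Cash=191 Equity=825 Expenses=460 Inventory=-1104 Receivables=-372
After txn 8 (Dr Inventory, Cr Receivables, amount 218): Cash=191 Equity=825 Expenses=460 Inventory=-886 Receivables=-590

Answer: 191 825 460 -886 -590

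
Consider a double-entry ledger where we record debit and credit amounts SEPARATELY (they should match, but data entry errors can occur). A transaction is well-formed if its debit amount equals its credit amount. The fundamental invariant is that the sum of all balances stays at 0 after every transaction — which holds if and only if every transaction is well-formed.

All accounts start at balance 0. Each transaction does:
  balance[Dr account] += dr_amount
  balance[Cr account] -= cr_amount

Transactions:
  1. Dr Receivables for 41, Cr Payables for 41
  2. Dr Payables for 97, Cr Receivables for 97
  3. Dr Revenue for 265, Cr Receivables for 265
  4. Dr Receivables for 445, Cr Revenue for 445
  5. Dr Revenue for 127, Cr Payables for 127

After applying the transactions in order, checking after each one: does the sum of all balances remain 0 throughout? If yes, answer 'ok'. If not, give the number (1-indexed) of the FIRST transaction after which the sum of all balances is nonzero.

Answer: ok

Derivation:
After txn 1: dr=41 cr=41 sum_balances=0
After txn 2: dr=97 cr=97 sum_balances=0
After txn 3: dr=265 cr=265 sum_balances=0
After txn 4: dr=445 cr=445 sum_balances=0
After txn 5: dr=127 cr=127 sum_balances=0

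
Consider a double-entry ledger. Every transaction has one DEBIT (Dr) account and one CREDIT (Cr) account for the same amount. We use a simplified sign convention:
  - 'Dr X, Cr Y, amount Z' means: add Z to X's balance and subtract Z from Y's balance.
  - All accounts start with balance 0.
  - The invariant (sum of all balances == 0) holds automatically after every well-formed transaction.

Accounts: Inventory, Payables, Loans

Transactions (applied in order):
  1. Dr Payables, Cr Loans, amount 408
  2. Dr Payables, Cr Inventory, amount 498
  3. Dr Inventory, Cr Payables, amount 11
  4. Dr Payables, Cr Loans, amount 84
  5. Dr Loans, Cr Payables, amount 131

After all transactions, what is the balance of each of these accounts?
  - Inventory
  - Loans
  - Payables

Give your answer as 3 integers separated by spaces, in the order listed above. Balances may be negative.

After txn 1 (Dr Payables, Cr Loans, amount 408): Loans=-408 Payables=408
After txn 2 (Dr Payables, Cr Inventory, amount 498): Inventory=-498 Loans=-408 Payables=906
After txn 3 (Dr Inventory, Cr Payables, amount 11): Inventory=-487 Loans=-408 Payables=895
After txn 4 (Dr Payables, Cr Loans, amount 84): Inventory=-487 Loans=-492 Payables=979
After txn 5 (Dr Loans, Cr Payables, amount 131): Inventory=-487 Loans=-361 Payables=848

Answer: -487 -361 848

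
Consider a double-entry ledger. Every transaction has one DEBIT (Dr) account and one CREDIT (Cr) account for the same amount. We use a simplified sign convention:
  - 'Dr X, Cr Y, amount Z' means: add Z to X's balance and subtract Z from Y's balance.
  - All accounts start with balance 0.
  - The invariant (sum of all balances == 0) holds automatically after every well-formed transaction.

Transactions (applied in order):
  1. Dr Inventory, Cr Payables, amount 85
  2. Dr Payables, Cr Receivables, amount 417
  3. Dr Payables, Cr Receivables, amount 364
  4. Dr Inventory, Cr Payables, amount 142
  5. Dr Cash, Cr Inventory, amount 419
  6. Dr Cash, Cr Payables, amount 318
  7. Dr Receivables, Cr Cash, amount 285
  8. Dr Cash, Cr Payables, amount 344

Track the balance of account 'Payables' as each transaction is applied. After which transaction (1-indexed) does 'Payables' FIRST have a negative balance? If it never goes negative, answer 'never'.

Answer: 1

Derivation:
After txn 1: Payables=-85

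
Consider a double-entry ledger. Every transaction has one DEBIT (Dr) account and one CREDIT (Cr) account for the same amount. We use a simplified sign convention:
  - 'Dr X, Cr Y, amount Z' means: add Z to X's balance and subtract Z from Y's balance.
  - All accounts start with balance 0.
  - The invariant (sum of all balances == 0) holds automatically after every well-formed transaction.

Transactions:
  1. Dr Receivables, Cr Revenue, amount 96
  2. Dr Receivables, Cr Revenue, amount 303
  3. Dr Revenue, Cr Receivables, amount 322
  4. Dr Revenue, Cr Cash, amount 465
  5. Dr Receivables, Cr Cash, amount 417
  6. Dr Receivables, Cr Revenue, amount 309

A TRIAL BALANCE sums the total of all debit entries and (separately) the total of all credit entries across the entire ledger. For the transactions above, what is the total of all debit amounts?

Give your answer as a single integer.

Txn 1: debit+=96
Txn 2: debit+=303
Txn 3: debit+=322
Txn 4: debit+=465
Txn 5: debit+=417
Txn 6: debit+=309
Total debits = 1912

Answer: 1912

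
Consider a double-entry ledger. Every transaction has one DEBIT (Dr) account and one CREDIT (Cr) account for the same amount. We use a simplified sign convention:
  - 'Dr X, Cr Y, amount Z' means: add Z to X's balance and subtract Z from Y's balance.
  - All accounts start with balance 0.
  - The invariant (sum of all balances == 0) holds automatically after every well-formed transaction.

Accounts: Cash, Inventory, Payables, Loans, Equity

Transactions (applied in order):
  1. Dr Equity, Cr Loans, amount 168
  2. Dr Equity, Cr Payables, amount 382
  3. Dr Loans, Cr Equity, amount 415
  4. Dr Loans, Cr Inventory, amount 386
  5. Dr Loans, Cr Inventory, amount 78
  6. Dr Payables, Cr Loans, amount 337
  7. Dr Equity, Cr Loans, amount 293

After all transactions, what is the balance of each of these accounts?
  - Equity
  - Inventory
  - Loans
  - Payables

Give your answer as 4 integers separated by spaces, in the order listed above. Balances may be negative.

After txn 1 (Dr Equity, Cr Loans, amount 168): Equity=168 Loans=-168
After txn 2 (Dr Equity, Cr Payables, amount 382): Equity=550 Loans=-168 Payables=-382
After txn 3 (Dr Loans, Cr Equity, amount 415): Equity=135 Loans=247 Payables=-382
After txn 4 (Dr Loans, Cr Inventory, amount 386): Equity=135 Inventory=-386 Loans=633 Payables=-382
After txn 5 (Dr Loans, Cr Inventory, amount 78): Equity=135 Inventory=-464 Loans=711 Payables=-382
After txn 6 (Dr Payables, Cr Loans, amount 337): Equity=135 Inventory=-464 Loans=374 Payables=-45
After txn 7 (Dr Equity, Cr Loans, amount 293): Equity=428 Inventory=-464 Loans=81 Payables=-45

Answer: 428 -464 81 -45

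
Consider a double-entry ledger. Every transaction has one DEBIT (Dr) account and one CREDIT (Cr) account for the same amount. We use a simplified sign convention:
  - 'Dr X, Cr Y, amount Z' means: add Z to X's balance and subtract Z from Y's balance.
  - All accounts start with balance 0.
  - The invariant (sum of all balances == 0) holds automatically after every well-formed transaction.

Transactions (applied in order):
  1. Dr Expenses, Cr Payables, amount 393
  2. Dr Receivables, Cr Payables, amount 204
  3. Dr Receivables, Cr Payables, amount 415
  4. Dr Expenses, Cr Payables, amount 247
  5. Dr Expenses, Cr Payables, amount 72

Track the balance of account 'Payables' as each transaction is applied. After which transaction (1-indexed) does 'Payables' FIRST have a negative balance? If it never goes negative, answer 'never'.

Answer: 1

Derivation:
After txn 1: Payables=-393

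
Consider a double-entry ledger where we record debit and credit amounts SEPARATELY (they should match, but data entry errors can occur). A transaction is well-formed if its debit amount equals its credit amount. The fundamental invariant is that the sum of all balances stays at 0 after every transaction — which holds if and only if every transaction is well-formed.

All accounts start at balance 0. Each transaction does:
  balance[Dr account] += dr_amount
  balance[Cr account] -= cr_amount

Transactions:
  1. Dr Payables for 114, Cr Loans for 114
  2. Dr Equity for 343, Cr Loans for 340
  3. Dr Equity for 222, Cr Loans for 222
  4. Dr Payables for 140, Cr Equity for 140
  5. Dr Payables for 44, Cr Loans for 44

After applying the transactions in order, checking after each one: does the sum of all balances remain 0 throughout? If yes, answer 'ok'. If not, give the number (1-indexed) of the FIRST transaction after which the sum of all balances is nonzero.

After txn 1: dr=114 cr=114 sum_balances=0
After txn 2: dr=343 cr=340 sum_balances=3
After txn 3: dr=222 cr=222 sum_balances=3
After txn 4: dr=140 cr=140 sum_balances=3
After txn 5: dr=44 cr=44 sum_balances=3

Answer: 2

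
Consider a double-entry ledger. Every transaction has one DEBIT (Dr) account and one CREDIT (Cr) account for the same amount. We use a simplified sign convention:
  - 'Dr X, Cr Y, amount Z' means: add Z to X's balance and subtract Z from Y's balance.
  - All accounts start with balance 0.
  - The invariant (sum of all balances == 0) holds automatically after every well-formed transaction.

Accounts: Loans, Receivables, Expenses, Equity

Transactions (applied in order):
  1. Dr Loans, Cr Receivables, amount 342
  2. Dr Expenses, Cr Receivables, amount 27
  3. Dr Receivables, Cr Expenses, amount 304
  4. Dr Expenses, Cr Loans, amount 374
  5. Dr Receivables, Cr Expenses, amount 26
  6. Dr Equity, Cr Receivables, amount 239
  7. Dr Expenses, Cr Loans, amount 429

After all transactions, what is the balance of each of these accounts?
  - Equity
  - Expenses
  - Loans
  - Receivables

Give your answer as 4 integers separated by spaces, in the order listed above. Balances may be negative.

After txn 1 (Dr Loans, Cr Receivables, amount 342): Loans=342 Receivables=-342
After txn 2 (Dr Expenses, Cr Receivables, amount 27): Expenses=27 Loans=342 Receivables=-369
After txn 3 (Dr Receivables, Cr Expenses, amount 304): Expenses=-277 Loans=342 Receivables=-65
After txn 4 (Dr Expenses, Cr Loans, amount 374): Expenses=97 Loans=-32 Receivables=-65
After txn 5 (Dr Receivables, Cr Expenses, amount 26): Expenses=71 Loans=-32 Receivables=-39
After txn 6 (Dr Equity, Cr Receivables, amount 239): Equity=239 Expenses=71 Loans=-32 Receivables=-278
After txn 7 (Dr Expenses, Cr Loans, amount 429): Equity=239 Expenses=500 Loans=-461 Receivables=-278

Answer: 239 500 -461 -278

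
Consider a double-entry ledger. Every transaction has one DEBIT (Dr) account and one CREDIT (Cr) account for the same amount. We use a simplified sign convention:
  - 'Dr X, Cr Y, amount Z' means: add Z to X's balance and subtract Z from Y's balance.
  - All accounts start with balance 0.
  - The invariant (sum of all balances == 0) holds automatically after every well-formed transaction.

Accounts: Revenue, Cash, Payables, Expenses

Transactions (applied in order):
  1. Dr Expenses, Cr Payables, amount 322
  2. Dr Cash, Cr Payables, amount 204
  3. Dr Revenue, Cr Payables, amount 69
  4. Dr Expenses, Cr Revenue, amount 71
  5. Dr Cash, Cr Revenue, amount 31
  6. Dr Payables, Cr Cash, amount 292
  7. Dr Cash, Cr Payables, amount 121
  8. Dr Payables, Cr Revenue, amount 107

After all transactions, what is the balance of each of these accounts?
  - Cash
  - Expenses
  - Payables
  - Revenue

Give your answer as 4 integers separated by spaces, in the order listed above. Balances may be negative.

After txn 1 (Dr Expenses, Cr Payables, amount 322): Expenses=322 Payables=-322
After txn 2 (Dr Cash, Cr Payables, amount 204): Cash=204 Expenses=322 Payables=-526
After txn 3 (Dr Revenue, Cr Payables, amount 69): Cash=204 Expenses=322 Payables=-595 Revenue=69
After txn 4 (Dr Expenses, Cr Revenue, amount 71): Cash=204 Expenses=393 Payables=-595 Revenue=-2
After txn 5 (Dr Cash, Cr Revenue, amount 31): Cash=235 Expenses=393 Payables=-595 Revenue=-33
After txn 6 (Dr Payables, Cr Cash, amount 292): Cash=-57 Expenses=393 Payables=-303 Revenue=-33
After txn 7 (Dr Cash, Cr Payables, amount 121): Cash=64 Expenses=393 Payables=-424 Revenue=-33
After txn 8 (Dr Payables, Cr Revenue, amount 107): Cash=64 Expenses=393 Payables=-317 Revenue=-140

Answer: 64 393 -317 -140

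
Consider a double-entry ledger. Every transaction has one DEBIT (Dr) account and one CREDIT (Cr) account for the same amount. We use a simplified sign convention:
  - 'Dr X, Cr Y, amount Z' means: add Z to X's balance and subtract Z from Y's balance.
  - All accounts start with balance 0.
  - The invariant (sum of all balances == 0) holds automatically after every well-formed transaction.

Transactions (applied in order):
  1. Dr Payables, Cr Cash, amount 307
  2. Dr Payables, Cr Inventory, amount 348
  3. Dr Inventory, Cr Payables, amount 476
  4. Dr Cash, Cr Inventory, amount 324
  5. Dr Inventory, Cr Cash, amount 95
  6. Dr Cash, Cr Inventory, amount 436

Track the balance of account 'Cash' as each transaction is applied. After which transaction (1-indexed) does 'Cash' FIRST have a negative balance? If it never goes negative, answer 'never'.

Answer: 1

Derivation:
After txn 1: Cash=-307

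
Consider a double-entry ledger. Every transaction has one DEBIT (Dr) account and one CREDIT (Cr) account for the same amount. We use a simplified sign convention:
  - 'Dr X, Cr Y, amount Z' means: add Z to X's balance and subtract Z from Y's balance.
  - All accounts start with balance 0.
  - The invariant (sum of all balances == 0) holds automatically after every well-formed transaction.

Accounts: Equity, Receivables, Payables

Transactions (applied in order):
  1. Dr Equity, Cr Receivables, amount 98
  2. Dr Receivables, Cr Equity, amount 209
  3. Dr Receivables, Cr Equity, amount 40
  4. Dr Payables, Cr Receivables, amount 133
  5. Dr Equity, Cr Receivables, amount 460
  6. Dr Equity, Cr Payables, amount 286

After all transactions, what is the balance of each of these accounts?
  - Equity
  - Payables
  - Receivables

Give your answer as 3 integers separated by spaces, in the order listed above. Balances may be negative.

Answer: 595 -153 -442

Derivation:
After txn 1 (Dr Equity, Cr Receivables, amount 98): Equity=98 Receivables=-98
After txn 2 (Dr Receivables, Cr Equity, amount 209): Equity=-111 Receivables=111
After txn 3 (Dr Receivables, Cr Equity, amount 40): Equity=-151 Receivables=151
After txn 4 (Dr Payables, Cr Receivables, amount 133): Equity=-151 Payables=133 Receivables=18
After txn 5 (Dr Equity, Cr Receivables, amount 460): Equity=309 Payables=133 Receivables=-442
After txn 6 (Dr Equity, Cr Payables, amount 286): Equity=595 Payables=-153 Receivables=-442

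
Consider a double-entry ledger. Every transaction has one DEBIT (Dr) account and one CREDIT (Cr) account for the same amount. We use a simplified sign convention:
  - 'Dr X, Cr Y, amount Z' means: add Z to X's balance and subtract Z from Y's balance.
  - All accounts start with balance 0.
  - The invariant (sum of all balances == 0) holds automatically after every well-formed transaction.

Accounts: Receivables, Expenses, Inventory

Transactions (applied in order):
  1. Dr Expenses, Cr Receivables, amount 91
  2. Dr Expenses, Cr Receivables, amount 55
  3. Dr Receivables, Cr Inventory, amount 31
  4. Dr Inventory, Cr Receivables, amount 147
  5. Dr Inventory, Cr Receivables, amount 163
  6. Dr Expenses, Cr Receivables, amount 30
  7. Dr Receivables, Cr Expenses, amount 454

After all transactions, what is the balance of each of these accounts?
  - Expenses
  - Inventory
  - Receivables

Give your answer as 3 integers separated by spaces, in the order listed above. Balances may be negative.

Answer: -278 279 -1

Derivation:
After txn 1 (Dr Expenses, Cr Receivables, amount 91): Expenses=91 Receivables=-91
After txn 2 (Dr Expenses, Cr Receivables, amount 55): Expenses=146 Receivables=-146
After txn 3 (Dr Receivables, Cr Inventory, amount 31): Expenses=146 Inventory=-31 Receivables=-115
After txn 4 (Dr Inventory, Cr Receivables, amount 147): Expenses=146 Inventory=116 Receivables=-262
After txn 5 (Dr Inventory, Cr Receivables, amount 163): Expenses=146 Inventory=279 Receivables=-425
After txn 6 (Dr Expenses, Cr Receivables, amount 30): Expenses=176 Inventory=279 Receivables=-455
After txn 7 (Dr Receivables, Cr Expenses, amount 454): Expenses=-278 Inventory=279 Receivables=-1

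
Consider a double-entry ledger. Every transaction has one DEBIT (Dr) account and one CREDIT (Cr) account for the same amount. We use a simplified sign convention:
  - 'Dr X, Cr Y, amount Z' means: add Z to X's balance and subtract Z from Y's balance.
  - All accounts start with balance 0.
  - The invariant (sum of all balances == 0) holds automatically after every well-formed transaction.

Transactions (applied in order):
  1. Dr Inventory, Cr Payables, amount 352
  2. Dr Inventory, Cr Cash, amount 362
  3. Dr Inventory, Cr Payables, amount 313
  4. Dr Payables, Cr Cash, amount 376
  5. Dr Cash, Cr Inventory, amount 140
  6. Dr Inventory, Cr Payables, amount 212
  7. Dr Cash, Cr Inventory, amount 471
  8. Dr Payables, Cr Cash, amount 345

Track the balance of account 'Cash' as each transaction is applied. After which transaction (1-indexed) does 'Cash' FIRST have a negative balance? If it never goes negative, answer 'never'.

After txn 1: Cash=0
After txn 2: Cash=-362

Answer: 2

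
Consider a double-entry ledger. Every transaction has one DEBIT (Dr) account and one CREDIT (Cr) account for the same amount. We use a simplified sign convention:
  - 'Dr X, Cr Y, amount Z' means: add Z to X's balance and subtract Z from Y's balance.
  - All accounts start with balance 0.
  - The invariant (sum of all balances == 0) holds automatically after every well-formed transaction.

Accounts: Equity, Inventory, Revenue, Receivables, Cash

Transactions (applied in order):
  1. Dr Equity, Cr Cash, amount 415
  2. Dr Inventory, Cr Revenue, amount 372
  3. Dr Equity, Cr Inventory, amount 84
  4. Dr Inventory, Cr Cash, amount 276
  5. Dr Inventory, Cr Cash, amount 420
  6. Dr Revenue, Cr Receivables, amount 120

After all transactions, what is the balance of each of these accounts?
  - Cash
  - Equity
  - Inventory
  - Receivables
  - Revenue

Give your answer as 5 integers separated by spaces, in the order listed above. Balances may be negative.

Answer: -1111 499 984 -120 -252

Derivation:
After txn 1 (Dr Equity, Cr Cash, amount 415): Cash=-415 Equity=415
After txn 2 (Dr Inventory, Cr Revenue, amount 372): Cash=-415 Equity=415 Inventory=372 Revenue=-372
After txn 3 (Dr Equity, Cr Inventory, amount 84): Cash=-415 Equity=499 Inventory=288 Revenue=-372
After txn 4 (Dr Inventory, Cr Cash, amount 276): Cash=-691 Equity=499 Inventory=564 Revenue=-372
After txn 5 (Dr Inventory, Cr Cash, amount 420): Cash=-1111 Equity=499 Inventory=984 Revenue=-372
After txn 6 (Dr Revenue, Cr Receivables, amount 120): Cash=-1111 Equity=499 Inventory=984 Receivables=-120 Revenue=-252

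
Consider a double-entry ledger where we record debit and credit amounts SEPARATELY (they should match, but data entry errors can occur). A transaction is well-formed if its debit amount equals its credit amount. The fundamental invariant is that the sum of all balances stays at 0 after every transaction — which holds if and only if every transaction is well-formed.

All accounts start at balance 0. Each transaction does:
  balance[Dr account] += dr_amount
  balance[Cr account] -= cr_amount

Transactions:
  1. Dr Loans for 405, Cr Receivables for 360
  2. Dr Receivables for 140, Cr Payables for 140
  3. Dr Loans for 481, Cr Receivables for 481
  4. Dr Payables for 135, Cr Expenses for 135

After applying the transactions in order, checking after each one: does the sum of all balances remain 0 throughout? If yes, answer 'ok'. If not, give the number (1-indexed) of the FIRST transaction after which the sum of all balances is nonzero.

Answer: 1

Derivation:
After txn 1: dr=405 cr=360 sum_balances=45
After txn 2: dr=140 cr=140 sum_balances=45
After txn 3: dr=481 cr=481 sum_balances=45
After txn 4: dr=135 cr=135 sum_balances=45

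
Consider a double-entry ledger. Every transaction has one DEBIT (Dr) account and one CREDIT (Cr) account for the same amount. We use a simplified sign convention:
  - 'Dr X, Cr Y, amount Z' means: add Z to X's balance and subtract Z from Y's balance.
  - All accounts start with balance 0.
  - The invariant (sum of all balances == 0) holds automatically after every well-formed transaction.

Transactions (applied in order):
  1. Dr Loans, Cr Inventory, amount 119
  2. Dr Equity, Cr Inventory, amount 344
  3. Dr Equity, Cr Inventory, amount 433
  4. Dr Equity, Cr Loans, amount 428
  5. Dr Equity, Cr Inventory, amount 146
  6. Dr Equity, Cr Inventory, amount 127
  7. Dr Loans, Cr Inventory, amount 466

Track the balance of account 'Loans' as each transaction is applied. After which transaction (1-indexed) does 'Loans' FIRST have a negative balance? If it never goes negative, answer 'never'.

After txn 1: Loans=119
After txn 2: Loans=119
After txn 3: Loans=119
After txn 4: Loans=-309

Answer: 4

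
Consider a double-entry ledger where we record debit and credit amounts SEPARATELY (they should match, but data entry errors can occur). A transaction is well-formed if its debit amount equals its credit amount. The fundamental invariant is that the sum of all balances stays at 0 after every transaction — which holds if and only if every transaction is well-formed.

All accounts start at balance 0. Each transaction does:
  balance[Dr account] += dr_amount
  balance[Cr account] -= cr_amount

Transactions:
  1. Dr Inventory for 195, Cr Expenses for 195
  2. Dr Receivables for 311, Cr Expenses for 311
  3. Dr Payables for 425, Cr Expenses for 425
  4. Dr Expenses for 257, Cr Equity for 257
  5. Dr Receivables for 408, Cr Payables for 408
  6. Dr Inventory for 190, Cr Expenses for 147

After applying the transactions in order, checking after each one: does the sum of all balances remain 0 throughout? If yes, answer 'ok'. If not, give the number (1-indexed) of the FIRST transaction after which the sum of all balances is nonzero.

Answer: 6

Derivation:
After txn 1: dr=195 cr=195 sum_balances=0
After txn 2: dr=311 cr=311 sum_balances=0
After txn 3: dr=425 cr=425 sum_balances=0
After txn 4: dr=257 cr=257 sum_balances=0
After txn 5: dr=408 cr=408 sum_balances=0
After txn 6: dr=190 cr=147 sum_balances=43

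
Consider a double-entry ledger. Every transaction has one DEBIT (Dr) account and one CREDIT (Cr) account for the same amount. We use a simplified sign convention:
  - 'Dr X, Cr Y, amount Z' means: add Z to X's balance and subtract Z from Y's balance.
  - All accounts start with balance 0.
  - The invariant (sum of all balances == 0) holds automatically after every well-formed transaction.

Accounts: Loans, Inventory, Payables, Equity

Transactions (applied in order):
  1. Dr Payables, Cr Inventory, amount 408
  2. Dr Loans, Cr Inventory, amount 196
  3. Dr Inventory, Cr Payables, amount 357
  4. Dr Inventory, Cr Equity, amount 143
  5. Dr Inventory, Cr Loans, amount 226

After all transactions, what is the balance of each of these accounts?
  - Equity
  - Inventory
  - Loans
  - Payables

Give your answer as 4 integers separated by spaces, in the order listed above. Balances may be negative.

Answer: -143 122 -30 51

Derivation:
After txn 1 (Dr Payables, Cr Inventory, amount 408): Inventory=-408 Payables=408
After txn 2 (Dr Loans, Cr Inventory, amount 196): Inventory=-604 Loans=196 Payables=408
After txn 3 (Dr Inventory, Cr Payables, amount 357): Inventory=-247 Loans=196 Payables=51
After txn 4 (Dr Inventory, Cr Equity, amount 143): Equity=-143 Inventory=-104 Loans=196 Payables=51
After txn 5 (Dr Inventory, Cr Loans, amount 226): Equity=-143 Inventory=122 Loans=-30 Payables=51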